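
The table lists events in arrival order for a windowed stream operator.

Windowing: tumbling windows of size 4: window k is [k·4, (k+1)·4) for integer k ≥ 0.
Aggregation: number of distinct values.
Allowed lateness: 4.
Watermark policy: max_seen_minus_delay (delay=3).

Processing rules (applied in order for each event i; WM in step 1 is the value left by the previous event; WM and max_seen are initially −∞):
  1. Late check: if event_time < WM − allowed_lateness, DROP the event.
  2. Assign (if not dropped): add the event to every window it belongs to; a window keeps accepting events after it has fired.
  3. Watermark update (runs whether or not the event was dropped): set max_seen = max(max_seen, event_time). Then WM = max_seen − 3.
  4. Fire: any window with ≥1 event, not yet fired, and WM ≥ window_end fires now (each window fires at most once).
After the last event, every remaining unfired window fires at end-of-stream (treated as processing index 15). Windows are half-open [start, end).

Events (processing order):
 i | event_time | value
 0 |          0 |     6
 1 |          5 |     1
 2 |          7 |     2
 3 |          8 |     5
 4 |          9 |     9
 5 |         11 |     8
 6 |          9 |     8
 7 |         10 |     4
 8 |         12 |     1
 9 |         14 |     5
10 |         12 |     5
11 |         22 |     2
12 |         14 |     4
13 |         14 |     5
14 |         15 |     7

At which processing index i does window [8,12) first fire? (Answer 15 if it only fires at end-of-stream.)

11

i=0 t=0 v=6: → [0,4); WM=-3
i=1 t=5 v=1: → [4,8); WM=2
i=2 t=7 v=2: → [4,8); WM=4; [0,4) fires=1
i=3 t=8 v=5: → [8,12); WM=5
i=4 t=9 v=9: → [8,12); WM=6
i=5 t=11 v=8: → [8,12); WM=8; [4,8) fires=2
i=6 t=9 v=8: → [8,12); WM=8
i=7 t=10 v=4: → [8,12); WM=8
i=8 t=12 v=1: → [12,16); WM=9
i=9 t=14 v=5: → [12,16); WM=11
i=10 t=12 v=5: → [12,16); WM=11
i=11 t=22 v=2: → [20,24); WM=19; [8,12) fires=4 [12,16) fires=2
i=12 t=14 v=4: DROP (t<19-4); WM=19
i=13 t=14 v=5: DROP (t<19-4); WM=19
i=14 t=15 v=7: → [12,16); WM=19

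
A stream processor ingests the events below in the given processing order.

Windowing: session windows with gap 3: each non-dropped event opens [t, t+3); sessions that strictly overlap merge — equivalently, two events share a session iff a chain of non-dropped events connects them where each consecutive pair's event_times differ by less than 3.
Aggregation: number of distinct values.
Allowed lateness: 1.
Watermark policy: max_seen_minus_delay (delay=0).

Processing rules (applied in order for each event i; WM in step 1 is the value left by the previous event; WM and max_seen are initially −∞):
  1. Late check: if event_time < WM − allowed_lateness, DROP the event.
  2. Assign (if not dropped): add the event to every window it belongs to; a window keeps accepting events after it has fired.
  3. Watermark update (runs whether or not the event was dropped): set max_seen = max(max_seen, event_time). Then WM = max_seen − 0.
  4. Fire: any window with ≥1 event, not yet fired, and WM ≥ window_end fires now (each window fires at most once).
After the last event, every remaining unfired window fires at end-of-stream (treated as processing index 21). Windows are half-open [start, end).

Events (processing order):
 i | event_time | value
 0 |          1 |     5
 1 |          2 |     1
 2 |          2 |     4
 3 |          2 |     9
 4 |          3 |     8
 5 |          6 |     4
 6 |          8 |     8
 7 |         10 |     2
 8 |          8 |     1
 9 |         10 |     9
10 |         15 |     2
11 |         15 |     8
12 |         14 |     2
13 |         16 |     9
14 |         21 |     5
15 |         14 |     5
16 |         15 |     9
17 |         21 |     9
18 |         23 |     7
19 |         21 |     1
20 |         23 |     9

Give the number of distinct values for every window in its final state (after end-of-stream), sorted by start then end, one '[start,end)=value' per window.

i=0 t=1 v=5: → [1,4); WM=1
i=1 t=2 v=1: → [1,5); WM=2
i=2 t=2 v=4: → [1,5); WM=2
i=3 t=2 v=9: → [1,5); WM=2
i=4 t=3 v=8: → [1,6); WM=3
i=5 t=6 v=4: → [6,9); WM=6
i=6 t=8 v=8: → [6,11); WM=8
i=7 t=10 v=2: → [6,13); WM=10
i=8 t=8 v=1: DROP (t<10-1); WM=10
i=9 t=10 v=9: → [6,13); WM=10
i=10 t=15 v=2: → [15,18); WM=15
i=11 t=15 v=8: → [15,18); WM=15
i=12 t=14 v=2: → [14,18); WM=15
i=13 t=16 v=9: → [14,19); WM=16
i=14 t=21 v=5: → [21,24); WM=21
i=15 t=14 v=5: DROP (t<21-1); WM=21
i=16 t=15 v=9: DROP (t<21-1); WM=21
i=17 t=21 v=9: → [21,24); WM=21
i=18 t=23 v=7: → [21,26); WM=23
i=19 t=21 v=1: DROP (t<23-1); WM=23
i=20 t=23 v=9: → [21,26); WM=23

[1,6)=5 [6,13)=4 [14,19)=3 [21,26)=3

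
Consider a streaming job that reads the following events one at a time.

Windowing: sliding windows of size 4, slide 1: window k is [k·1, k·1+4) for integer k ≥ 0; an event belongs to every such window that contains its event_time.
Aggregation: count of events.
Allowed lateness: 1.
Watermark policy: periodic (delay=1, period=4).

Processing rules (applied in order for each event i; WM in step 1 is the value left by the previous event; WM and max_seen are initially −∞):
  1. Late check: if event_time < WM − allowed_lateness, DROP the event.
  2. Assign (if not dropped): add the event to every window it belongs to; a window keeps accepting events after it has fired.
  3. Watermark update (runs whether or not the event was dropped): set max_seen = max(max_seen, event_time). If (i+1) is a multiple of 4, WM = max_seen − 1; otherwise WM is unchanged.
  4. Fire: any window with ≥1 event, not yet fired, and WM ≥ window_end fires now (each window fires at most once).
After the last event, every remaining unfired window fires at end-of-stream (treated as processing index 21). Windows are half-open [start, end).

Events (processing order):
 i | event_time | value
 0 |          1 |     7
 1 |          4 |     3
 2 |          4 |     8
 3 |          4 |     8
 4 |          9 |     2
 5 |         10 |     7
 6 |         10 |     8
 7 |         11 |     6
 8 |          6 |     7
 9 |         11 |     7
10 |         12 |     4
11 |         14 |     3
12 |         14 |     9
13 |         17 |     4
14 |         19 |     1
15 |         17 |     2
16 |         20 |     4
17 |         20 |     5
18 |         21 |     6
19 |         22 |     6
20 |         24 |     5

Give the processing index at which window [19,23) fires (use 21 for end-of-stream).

i=0 t=1 v=7: → [1,5),[0,4); WM=−∞
i=1 t=4 v=3: → [4,8),[3,7),[2,6),[1,5); WM=−∞
i=2 t=4 v=8: → [4,8),[3,7),[2,6),[1,5); WM=−∞
i=3 t=4 v=8: → [4,8),[3,7),[2,6),[1,5); WM=3
i=4 t=9 v=2: → [9,13),[8,12),[7,11),[6,10); WM=3
i=5 t=10 v=7: → [10,14),[9,13),[8,12),[7,11); WM=3
i=6 t=10 v=8: → [10,14),[9,13),[8,12),[7,11); WM=3
i=7 t=11 v=6: → [11,15),[10,14),[9,13),[8,12); WM=10; [0,4) fires=1 [1,5) fires=4 [2,6) fires=3 [3,7) fires=3 [4,8) fires=3 [6,10) fires=1
i=8 t=6 v=7: DROP (t<10-1); WM=10
i=9 t=11 v=7: → [11,15),[10,14),[9,13),[8,12); WM=10
i=10 t=12 v=4: → [12,16),[11,15),[10,14),[9,13); WM=10
i=11 t=14 v=3: → [14,18),[13,17),[12,16),[11,15); WM=13; [7,11) fires=3 [8,12) fires=5 [9,13) fires=6
i=12 t=14 v=9: → [14,18),[13,17),[12,16),[11,15); WM=13
i=13 t=17 v=4: → [17,21),[16,20),[15,19),[14,18); WM=13
i=14 t=19 v=1: → [19,23),[18,22),[17,21),[16,20); WM=13
i=15 t=17 v=2: → [17,21),[16,20),[15,19),[14,18); WM=18; [10,14) fires=5 [11,15) fires=5 [12,16) fires=3 [13,17) fires=2 [14,18) fires=4
i=16 t=20 v=4: → [20,24),[19,23),[18,22),[17,21); WM=18
i=17 t=20 v=5: → [20,24),[19,23),[18,22),[17,21); WM=18
i=18 t=21 v=6: → [21,25),[20,24),[19,23),[18,22); WM=18
i=19 t=22 v=6: → [22,26),[21,25),[20,24),[19,23); WM=21; [15,19) fires=2 [16,20) fires=3 [17,21) fires=5
i=20 t=24 v=5: → [24,28),[23,27),[22,26),[21,25); WM=21

21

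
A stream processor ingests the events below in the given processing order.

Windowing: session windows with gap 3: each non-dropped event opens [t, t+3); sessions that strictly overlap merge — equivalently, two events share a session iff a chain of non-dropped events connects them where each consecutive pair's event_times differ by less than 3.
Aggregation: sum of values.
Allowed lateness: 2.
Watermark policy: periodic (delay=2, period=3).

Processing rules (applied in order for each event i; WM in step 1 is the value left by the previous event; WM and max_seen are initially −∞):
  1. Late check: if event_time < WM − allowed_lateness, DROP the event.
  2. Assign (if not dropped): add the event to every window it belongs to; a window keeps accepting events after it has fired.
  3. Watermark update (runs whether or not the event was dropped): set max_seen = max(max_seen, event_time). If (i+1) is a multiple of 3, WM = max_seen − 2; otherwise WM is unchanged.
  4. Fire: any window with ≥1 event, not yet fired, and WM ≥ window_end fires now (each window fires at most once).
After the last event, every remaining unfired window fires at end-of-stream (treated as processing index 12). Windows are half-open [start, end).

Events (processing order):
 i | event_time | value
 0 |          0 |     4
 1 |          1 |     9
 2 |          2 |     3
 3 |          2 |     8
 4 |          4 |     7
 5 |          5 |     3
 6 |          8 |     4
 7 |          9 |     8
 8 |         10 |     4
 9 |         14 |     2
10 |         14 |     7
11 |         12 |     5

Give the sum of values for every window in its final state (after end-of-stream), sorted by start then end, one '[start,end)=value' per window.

i=0 t=0 v=4: → [0,3); WM=−∞
i=1 t=1 v=9: → [0,4); WM=−∞
i=2 t=2 v=3: → [0,5); WM=0
i=3 t=2 v=8: → [0,5); WM=0
i=4 t=4 v=7: → [0,7); WM=0
i=5 t=5 v=3: → [0,8); WM=3
i=6 t=8 v=4: → [8,11); WM=3
i=7 t=9 v=8: → [8,12); WM=3
i=8 t=10 v=4: → [8,13); WM=8
i=9 t=14 v=2: → [14,17); WM=8
i=10 t=14 v=7: → [14,17); WM=8
i=11 t=12 v=5: → [8,17); WM=12

[0,8)=34 [8,17)=30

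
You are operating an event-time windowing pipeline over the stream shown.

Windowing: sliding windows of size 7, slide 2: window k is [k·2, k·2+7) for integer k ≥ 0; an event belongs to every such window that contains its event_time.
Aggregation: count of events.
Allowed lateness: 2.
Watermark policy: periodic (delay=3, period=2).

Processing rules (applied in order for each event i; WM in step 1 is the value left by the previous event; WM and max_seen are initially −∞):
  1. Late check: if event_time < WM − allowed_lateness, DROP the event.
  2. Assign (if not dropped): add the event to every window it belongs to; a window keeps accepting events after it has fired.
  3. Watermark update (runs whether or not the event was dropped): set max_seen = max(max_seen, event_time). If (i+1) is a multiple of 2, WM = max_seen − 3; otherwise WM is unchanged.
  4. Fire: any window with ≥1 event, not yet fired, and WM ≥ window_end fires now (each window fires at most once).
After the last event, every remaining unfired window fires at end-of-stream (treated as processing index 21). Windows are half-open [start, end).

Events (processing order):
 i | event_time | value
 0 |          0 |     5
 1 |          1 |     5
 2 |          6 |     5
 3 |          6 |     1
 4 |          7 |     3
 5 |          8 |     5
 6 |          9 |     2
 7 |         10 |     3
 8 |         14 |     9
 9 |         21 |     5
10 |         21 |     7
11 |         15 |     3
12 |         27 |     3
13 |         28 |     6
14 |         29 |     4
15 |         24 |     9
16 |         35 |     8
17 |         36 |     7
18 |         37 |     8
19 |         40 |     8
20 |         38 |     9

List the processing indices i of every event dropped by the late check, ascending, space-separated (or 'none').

11

i=0 t=0 v=5: → [0,7); WM=−∞
i=1 t=1 v=5: → [0,7); WM=-2
i=2 t=6 v=5: → [6,13),[4,11),[2,9),[0,7); WM=-2
i=3 t=6 v=1: → [6,13),[4,11),[2,9),[0,7); WM=3
i=4 t=7 v=3: → [6,13),[4,11),[2,9); WM=3
i=5 t=8 v=5: → [8,15),[6,13),[4,11),[2,9); WM=5
i=6 t=9 v=2: → [8,15),[6,13),[4,11); WM=5
i=7 t=10 v=3: → [10,17),[8,15),[6,13),[4,11); WM=7; [0,7) fires=4
i=8 t=14 v=9: → [14,21),[12,19),[10,17),[8,15); WM=7
i=9 t=21 v=5: → [20,27),[18,25),[16,23); WM=18; [2,9) fires=4 [4,11) fires=6 [6,13) fires=6 [8,15) fires=4 [10,17) fires=2
i=10 t=21 v=7: → [20,27),[18,25),[16,23); WM=18
i=11 t=15 v=3: DROP (t<18-2); WM=18
i=12 t=27 v=3: → [26,33),[24,31),[22,29); WM=18
i=13 t=28 v=6: → [28,35),[26,33),[24,31),[22,29); WM=25; [12,19) fires=1 [14,21) fires=1 [16,23) fires=2 [18,25) fires=2
i=14 t=29 v=4: → [28,35),[26,33),[24,31); WM=25
i=15 t=24 v=9: → [24,31),[22,29),[20,27),[18,25); WM=26
i=16 t=35 v=8: → [34,41),[32,39),[30,37); WM=26
i=17 t=36 v=7: → [36,43),[34,41),[32,39),[30,37); WM=33; [20,27) fires=3 [22,29) fires=3 [24,31) fires=4 [26,33) fires=3
i=18 t=37 v=8: → [36,43),[34,41),[32,39); WM=33
i=19 t=40 v=8: → [40,47),[38,45),[36,43),[34,41); WM=37; [28,35) fires=2 [30,37) fires=2
i=20 t=38 v=9: → [38,45),[36,43),[34,41),[32,39); WM=37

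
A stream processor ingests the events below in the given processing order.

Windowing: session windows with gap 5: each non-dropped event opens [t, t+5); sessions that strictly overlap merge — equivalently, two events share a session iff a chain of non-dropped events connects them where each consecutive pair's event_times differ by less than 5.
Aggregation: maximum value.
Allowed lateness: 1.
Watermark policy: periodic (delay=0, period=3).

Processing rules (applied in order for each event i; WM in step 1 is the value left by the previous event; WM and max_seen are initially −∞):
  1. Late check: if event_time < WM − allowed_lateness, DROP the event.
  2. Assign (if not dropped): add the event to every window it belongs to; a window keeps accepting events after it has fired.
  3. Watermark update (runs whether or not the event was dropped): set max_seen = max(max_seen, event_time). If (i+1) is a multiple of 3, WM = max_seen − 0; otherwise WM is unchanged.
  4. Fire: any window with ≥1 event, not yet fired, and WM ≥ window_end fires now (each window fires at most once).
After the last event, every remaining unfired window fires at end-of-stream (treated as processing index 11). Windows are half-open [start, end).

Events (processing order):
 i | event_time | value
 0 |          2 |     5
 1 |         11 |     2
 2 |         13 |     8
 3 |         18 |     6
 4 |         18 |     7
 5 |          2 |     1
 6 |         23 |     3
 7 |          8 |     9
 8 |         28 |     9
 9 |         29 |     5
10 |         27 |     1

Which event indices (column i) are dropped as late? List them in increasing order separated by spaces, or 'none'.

i=0 t=2 v=5: → [2,7); WM=−∞
i=1 t=11 v=2: → [11,16); WM=−∞
i=2 t=13 v=8: → [11,18); WM=13
i=3 t=18 v=6: → [18,23); WM=13
i=4 t=18 v=7: → [18,23); WM=13
i=5 t=2 v=1: DROP (t<13-1); WM=18
i=6 t=23 v=3: → [23,28); WM=18
i=7 t=8 v=9: DROP (t<18-1); WM=18
i=8 t=28 v=9: → [28,33); WM=28
i=9 t=29 v=5: → [28,34); WM=28
i=10 t=27 v=1: → [23,34); WM=28

5 7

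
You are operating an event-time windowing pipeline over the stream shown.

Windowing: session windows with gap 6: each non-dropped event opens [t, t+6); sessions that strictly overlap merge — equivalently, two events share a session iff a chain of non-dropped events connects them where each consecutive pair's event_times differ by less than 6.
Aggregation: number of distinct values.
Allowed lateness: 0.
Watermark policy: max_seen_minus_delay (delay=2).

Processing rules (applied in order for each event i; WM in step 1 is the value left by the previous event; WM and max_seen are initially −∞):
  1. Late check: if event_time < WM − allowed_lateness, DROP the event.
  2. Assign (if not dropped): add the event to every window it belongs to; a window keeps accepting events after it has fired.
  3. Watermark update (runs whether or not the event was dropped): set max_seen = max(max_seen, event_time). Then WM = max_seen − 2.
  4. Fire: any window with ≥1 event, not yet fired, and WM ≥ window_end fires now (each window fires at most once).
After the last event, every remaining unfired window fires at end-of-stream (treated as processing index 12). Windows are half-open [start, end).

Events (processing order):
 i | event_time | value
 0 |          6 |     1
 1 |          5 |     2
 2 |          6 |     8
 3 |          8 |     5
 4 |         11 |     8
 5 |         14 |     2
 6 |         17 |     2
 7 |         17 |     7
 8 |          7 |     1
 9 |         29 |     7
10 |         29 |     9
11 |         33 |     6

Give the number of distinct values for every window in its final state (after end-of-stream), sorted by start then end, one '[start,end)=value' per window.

i=0 t=6 v=1: → [6,12); WM=4
i=1 t=5 v=2: → [5,12); WM=4
i=2 t=6 v=8: → [5,12); WM=4
i=3 t=8 v=5: → [5,14); WM=6
i=4 t=11 v=8: → [5,17); WM=9
i=5 t=14 v=2: → [5,20); WM=12
i=6 t=17 v=2: → [5,23); WM=15
i=7 t=17 v=7: → [5,23); WM=15
i=8 t=7 v=1: DROP (t<15-0); WM=15
i=9 t=29 v=7: → [29,35); WM=27
i=10 t=29 v=9: → [29,35); WM=27
i=11 t=33 v=6: → [29,39); WM=31

[5,23)=5 [29,39)=3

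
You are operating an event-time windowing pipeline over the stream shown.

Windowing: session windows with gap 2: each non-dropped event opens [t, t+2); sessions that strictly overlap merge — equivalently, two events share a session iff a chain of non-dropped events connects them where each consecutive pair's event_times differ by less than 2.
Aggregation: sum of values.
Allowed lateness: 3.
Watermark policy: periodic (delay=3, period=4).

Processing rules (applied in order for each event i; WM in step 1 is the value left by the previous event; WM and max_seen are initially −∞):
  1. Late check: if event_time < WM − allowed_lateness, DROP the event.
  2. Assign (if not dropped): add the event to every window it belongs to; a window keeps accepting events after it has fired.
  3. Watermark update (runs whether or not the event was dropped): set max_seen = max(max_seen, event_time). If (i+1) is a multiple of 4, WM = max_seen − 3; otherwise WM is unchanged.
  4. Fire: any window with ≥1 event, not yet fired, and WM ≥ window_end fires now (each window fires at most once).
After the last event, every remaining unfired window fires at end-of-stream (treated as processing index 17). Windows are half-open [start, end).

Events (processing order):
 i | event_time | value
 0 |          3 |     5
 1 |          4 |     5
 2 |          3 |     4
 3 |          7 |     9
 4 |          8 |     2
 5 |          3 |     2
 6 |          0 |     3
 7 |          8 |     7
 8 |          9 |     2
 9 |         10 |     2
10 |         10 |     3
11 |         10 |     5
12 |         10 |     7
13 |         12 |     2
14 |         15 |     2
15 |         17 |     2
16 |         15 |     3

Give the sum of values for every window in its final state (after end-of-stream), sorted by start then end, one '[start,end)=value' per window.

i=0 t=3 v=5: → [3,5); WM=−∞
i=1 t=4 v=5: → [3,6); WM=−∞
i=2 t=3 v=4: → [3,6); WM=−∞
i=3 t=7 v=9: → [7,9); WM=4
i=4 t=8 v=2: → [7,10); WM=4
i=5 t=3 v=2: → [3,6); WM=4
i=6 t=0 v=3: DROP (t<4-3); WM=4
i=7 t=8 v=7: → [7,10); WM=5
i=8 t=9 v=2: → [7,11); WM=5
i=9 t=10 v=2: → [7,12); WM=5
i=10 t=10 v=3: → [7,12); WM=5
i=11 t=10 v=5: → [7,12); WM=7
i=12 t=10 v=7: → [7,12); WM=7
i=13 t=12 v=2: → [12,14); WM=7
i=14 t=15 v=2: → [15,17); WM=7
i=15 t=17 v=2: → [17,19); WM=14
i=16 t=15 v=3: → [15,17); WM=14

[3,6)=16 [7,12)=37 [12,14)=2 [15,17)=5 [17,19)=2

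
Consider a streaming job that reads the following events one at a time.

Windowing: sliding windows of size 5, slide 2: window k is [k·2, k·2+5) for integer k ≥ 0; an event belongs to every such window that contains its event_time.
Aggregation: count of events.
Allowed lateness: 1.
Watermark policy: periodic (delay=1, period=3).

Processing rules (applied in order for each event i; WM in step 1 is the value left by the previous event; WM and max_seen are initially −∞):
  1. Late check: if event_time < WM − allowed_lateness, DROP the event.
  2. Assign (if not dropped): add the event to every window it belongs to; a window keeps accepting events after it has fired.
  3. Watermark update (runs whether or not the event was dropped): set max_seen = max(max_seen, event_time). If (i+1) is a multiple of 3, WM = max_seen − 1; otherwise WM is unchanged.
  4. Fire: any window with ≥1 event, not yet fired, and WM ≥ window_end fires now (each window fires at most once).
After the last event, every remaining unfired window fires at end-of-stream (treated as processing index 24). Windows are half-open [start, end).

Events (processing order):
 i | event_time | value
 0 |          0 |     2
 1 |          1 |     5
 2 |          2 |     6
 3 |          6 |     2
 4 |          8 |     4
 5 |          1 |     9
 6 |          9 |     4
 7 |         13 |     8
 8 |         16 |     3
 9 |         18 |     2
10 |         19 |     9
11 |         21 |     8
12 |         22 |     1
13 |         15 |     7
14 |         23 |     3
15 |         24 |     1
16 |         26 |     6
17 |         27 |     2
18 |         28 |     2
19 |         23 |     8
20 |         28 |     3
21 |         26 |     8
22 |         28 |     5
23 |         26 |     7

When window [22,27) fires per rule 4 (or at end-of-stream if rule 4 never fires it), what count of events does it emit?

4

i=0 t=0 v=2: → [0,5); WM=−∞
i=1 t=1 v=5: → [0,5); WM=−∞
i=2 t=2 v=6: → [2,7),[0,5); WM=1
i=3 t=6 v=2: → [6,11),[4,9),[2,7); WM=1
i=4 t=8 v=4: → [8,13),[6,11),[4,9); WM=1
i=5 t=1 v=9: → [0,5); WM=7; [0,5) fires=4 [2,7) fires=2
i=6 t=9 v=4: → [8,13),[6,11); WM=7
i=7 t=13 v=8: → [12,17),[10,15); WM=7
i=8 t=16 v=3: → [16,21),[14,19),[12,17); WM=15; [4,9) fires=2 [6,11) fires=3 [8,13) fires=2 [10,15) fires=1
i=9 t=18 v=2: → [18,23),[16,21),[14,19); WM=15
i=10 t=19 v=9: → [18,23),[16,21); WM=15
i=11 t=21 v=8: → [20,25),[18,23); WM=20; [12,17) fires=2 [14,19) fires=2
i=12 t=22 v=1: → [22,27),[20,25),[18,23); WM=20
i=13 t=15 v=7: DROP (t<20-1); WM=20
i=14 t=23 v=3: → [22,27),[20,25); WM=22; [16,21) fires=3
i=15 t=24 v=1: → [24,29),[22,27),[20,25); WM=22
i=16 t=26 v=6: → [26,31),[24,29),[22,27); WM=22
i=17 t=27 v=2: → [26,31),[24,29); WM=26; [18,23) fires=4 [20,25) fires=4
i=18 t=28 v=2: → [28,33),[26,31),[24,29); WM=26
i=19 t=23 v=8: DROP (t<26-1); WM=26
i=20 t=28 v=3: → [28,33),[26,31),[24,29); WM=27; [22,27) fires=4
i=21 t=26 v=8: → [26,31),[24,29),[22,27); WM=27
i=22 t=28 v=5: → [28,33),[26,31),[24,29); WM=27
i=23 t=26 v=7: → [26,31),[24,29),[22,27); WM=27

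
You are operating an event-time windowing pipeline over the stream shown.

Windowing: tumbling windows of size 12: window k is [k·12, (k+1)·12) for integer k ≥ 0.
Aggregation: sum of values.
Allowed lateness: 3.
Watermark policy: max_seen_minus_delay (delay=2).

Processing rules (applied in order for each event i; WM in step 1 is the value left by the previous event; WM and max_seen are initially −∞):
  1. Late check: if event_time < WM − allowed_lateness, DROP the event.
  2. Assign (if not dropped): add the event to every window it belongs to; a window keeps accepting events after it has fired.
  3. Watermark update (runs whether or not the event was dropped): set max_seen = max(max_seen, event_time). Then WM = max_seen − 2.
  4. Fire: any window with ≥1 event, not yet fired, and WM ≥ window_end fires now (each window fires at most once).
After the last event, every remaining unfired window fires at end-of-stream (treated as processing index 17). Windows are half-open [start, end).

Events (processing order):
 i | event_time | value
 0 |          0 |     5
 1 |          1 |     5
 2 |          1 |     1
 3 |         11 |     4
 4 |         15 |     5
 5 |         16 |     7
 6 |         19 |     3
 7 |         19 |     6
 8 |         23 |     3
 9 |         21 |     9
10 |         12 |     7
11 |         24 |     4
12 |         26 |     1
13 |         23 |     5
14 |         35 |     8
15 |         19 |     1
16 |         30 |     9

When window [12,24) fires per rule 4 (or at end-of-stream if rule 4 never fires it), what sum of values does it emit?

33

i=0 t=0 v=5: → [0,12); WM=-2
i=1 t=1 v=5: → [0,12); WM=-1
i=2 t=1 v=1: → [0,12); WM=-1
i=3 t=11 v=4: → [0,12); WM=9
i=4 t=15 v=5: → [12,24); WM=13; [0,12) fires=15
i=5 t=16 v=7: → [12,24); WM=14
i=6 t=19 v=3: → [12,24); WM=17
i=7 t=19 v=6: → [12,24); WM=17
i=8 t=23 v=3: → [12,24); WM=21
i=9 t=21 v=9: → [12,24); WM=21
i=10 t=12 v=7: DROP (t<21-3); WM=21
i=11 t=24 v=4: → [24,36); WM=22
i=12 t=26 v=1: → [24,36); WM=24; [12,24) fires=33
i=13 t=23 v=5: → [12,24); WM=24
i=14 t=35 v=8: → [24,36); WM=33
i=15 t=19 v=1: DROP (t<33-3); WM=33
i=16 t=30 v=9: → [24,36); WM=33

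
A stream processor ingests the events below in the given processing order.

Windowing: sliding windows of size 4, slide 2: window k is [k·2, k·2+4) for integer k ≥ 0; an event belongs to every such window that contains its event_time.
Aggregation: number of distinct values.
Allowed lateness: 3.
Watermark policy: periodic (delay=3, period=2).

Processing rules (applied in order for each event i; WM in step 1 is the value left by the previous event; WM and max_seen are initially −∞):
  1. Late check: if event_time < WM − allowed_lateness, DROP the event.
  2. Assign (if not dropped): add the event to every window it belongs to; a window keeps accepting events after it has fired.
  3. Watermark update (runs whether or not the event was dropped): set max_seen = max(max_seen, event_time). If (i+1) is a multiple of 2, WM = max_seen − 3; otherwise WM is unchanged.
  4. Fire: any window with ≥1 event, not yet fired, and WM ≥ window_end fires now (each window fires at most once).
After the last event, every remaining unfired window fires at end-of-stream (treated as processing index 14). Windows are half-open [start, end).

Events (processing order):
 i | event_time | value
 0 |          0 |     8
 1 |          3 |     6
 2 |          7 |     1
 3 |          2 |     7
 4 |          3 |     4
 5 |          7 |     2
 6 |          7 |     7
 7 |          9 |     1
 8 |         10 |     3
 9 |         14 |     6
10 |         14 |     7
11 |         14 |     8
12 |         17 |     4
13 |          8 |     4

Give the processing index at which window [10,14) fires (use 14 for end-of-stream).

i=0 t=0 v=8: → [0,4); WM=−∞
i=1 t=3 v=6: → [2,6),[0,4); WM=0
i=2 t=7 v=1: → [6,10),[4,8); WM=0
i=3 t=2 v=7: → [2,6),[0,4); WM=4; [0,4) fires=3
i=4 t=3 v=4: → [2,6),[0,4); WM=4
i=5 t=7 v=2: → [6,10),[4,8); WM=4
i=6 t=7 v=7: → [6,10),[4,8); WM=4
i=7 t=9 v=1: → [8,12),[6,10); WM=6; [2,6) fires=3
i=8 t=10 v=3: → [10,14),[8,12); WM=6
i=9 t=14 v=6: → [14,18),[12,16); WM=11; [4,8) fires=3 [6,10) fires=3
i=10 t=14 v=7: → [14,18),[12,16); WM=11
i=11 t=14 v=8: → [14,18),[12,16); WM=11
i=12 t=17 v=4: → [16,20),[14,18); WM=11
i=13 t=8 v=4: → [8,12),[6,10); WM=14; [8,12) fires=3 [10,14) fires=1

13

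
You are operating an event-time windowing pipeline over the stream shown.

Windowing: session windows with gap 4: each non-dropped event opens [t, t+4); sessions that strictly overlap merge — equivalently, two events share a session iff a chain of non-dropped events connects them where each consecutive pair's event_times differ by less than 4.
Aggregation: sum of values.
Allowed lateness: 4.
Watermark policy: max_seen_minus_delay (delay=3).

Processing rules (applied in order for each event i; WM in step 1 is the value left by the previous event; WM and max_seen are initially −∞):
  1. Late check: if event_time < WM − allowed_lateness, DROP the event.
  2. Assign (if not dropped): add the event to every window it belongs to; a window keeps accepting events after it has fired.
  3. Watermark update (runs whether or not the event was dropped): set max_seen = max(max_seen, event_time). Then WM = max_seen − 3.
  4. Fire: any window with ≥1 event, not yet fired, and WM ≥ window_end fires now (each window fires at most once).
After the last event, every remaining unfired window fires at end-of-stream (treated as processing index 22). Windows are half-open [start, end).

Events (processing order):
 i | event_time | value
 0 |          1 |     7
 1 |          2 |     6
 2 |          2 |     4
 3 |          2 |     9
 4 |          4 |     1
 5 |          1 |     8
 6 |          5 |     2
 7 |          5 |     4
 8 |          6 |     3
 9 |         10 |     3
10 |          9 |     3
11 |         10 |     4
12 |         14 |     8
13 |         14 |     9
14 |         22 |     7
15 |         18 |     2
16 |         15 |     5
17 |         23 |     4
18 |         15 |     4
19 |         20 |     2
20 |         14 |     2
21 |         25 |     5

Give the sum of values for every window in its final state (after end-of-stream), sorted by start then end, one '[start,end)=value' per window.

i=0 t=1 v=7: → [1,5); WM=-2
i=1 t=2 v=6: → [1,6); WM=-1
i=2 t=2 v=4: → [1,6); WM=-1
i=3 t=2 v=9: → [1,6); WM=-1
i=4 t=4 v=1: → [1,8); WM=1
i=5 t=1 v=8: → [1,8); WM=1
i=6 t=5 v=2: → [1,9); WM=2
i=7 t=5 v=4: → [1,9); WM=2
i=8 t=6 v=3: → [1,10); WM=3
i=9 t=10 v=3: → [10,14); WM=7
i=10 t=9 v=3: → [1,14); WM=7
i=11 t=10 v=4: → [1,14); WM=7
i=12 t=14 v=8: → [14,18); WM=11
i=13 t=14 v=9: → [14,18); WM=11
i=14 t=22 v=7: → [22,26); WM=19
i=15 t=18 v=2: → [18,22); WM=19
i=16 t=15 v=5: → [14,22); WM=19
i=17 t=23 v=4: → [22,27); WM=20
i=18 t=15 v=4: DROP (t<20-4); WM=20
i=19 t=20 v=2: → [14,27); WM=20
i=20 t=14 v=2: DROP (t<20-4); WM=20
i=21 t=25 v=5: → [14,29); WM=22

[1,14)=54 [14,29)=42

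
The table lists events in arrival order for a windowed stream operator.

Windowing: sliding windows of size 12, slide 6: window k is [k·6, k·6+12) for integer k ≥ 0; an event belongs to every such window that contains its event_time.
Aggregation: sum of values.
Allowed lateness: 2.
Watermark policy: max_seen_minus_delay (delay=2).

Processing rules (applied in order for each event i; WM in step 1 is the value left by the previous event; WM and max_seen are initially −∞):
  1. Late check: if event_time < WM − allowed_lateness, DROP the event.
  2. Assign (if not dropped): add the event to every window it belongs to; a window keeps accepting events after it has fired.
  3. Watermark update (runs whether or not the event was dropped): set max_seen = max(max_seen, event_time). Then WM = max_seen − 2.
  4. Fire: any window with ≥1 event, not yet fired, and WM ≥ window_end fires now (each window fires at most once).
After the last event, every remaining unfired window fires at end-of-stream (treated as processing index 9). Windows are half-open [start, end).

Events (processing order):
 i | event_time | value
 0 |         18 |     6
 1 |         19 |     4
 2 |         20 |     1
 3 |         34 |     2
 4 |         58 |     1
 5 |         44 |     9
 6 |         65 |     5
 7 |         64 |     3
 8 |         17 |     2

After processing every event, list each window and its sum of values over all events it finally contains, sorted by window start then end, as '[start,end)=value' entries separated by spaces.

[12,24)=11 [18,30)=11 [24,36)=2 [30,42)=2 [48,60)=1 [54,66)=9 [60,72)=8

i=0 t=18 v=6: → [18,30),[12,24); WM=16
i=1 t=19 v=4: → [18,30),[12,24); WM=17
i=2 t=20 v=1: → [18,30),[12,24); WM=18
i=3 t=34 v=2: → [30,42),[24,36); WM=32; [12,24) fires=11 [18,30) fires=11
i=4 t=58 v=1: → [54,66),[48,60); WM=56; [24,36) fires=2 [30,42) fires=2
i=5 t=44 v=9: DROP (t<56-2); WM=56
i=6 t=65 v=5: → [60,72),[54,66); WM=63; [48,60) fires=1
i=7 t=64 v=3: → [60,72),[54,66); WM=63
i=8 t=17 v=2: DROP (t<63-2); WM=63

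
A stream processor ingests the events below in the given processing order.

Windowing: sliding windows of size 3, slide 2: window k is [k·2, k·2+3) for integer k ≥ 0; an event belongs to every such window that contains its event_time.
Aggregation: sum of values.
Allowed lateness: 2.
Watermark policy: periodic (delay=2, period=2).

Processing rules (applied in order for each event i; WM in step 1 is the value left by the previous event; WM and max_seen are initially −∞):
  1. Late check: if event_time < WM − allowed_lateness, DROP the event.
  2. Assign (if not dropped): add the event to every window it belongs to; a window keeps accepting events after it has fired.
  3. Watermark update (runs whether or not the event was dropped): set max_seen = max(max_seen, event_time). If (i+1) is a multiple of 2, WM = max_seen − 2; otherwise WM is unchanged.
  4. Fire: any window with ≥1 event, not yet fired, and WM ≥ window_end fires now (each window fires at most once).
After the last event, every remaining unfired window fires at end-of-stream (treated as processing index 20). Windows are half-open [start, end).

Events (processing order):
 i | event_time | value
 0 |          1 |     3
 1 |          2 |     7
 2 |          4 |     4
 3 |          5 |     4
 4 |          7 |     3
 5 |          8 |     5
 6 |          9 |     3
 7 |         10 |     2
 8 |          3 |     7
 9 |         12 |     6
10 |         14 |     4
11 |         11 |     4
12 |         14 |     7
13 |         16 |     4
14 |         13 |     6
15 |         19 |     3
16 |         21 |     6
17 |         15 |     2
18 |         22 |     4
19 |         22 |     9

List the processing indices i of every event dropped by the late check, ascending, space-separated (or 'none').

8

i=0 t=1 v=3: → [0,3); WM=−∞
i=1 t=2 v=7: → [2,5),[0,3); WM=0
i=2 t=4 v=4: → [4,7),[2,5); WM=0
i=3 t=5 v=4: → [4,7); WM=3; [0,3) fires=10
i=4 t=7 v=3: → [6,9); WM=3
i=5 t=8 v=5: → [8,11),[6,9); WM=6; [2,5) fires=11
i=6 t=9 v=3: → [8,11); WM=6
i=7 t=10 v=2: → [10,13),[8,11); WM=8; [4,7) fires=8
i=8 t=3 v=7: DROP (t<8-2); WM=8
i=9 t=12 v=6: → [12,15),[10,13); WM=10; [6,9) fires=8
i=10 t=14 v=4: → [14,17),[12,15); WM=10
i=11 t=11 v=4: → [10,13); WM=12; [8,11) fires=10
i=12 t=14 v=7: → [14,17),[12,15); WM=12
i=13 t=16 v=4: → [16,19),[14,17); WM=14; [10,13) fires=12
i=14 t=13 v=6: → [12,15); WM=14
i=15 t=19 v=3: → [18,21); WM=17; [12,15) fires=23 [14,17) fires=15
i=16 t=21 v=6: → [20,23); WM=17
i=17 t=15 v=2: → [14,17); WM=19; [16,19) fires=4
i=18 t=22 v=4: → [22,25),[20,23); WM=19
i=19 t=22 v=9: → [22,25),[20,23); WM=20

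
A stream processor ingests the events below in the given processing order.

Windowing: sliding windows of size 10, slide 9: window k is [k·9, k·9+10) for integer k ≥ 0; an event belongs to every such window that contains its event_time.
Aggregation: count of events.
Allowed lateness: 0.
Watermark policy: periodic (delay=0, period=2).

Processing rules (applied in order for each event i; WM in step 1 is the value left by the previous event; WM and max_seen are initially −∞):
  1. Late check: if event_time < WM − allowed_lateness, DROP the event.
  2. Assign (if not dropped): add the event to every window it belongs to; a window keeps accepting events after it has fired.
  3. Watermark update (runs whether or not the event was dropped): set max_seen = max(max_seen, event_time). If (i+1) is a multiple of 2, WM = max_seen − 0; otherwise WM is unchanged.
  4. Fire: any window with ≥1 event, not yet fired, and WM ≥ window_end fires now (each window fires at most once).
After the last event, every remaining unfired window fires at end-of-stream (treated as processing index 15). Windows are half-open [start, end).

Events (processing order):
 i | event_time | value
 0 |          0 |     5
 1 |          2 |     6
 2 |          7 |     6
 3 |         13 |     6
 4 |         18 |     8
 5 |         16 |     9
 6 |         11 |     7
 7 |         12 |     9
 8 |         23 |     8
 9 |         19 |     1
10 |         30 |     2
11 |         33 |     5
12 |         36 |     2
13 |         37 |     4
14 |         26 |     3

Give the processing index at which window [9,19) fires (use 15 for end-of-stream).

9

i=0 t=0 v=5: → [0,10); WM=−∞
i=1 t=2 v=6: → [0,10); WM=2
i=2 t=7 v=6: → [0,10); WM=2
i=3 t=13 v=6: → [9,19); WM=13; [0,10) fires=3
i=4 t=18 v=8: → [18,28),[9,19); WM=13
i=5 t=16 v=9: → [9,19); WM=18
i=6 t=11 v=7: DROP (t<18-0); WM=18
i=7 t=12 v=9: DROP (t<18-0); WM=18
i=8 t=23 v=8: → [18,28); WM=18
i=9 t=19 v=1: → [18,28); WM=23; [9,19) fires=3
i=10 t=30 v=2: → [27,37); WM=23
i=11 t=33 v=5: → [27,37); WM=33; [18,28) fires=3
i=12 t=36 v=2: → [36,46),[27,37); WM=33
i=13 t=37 v=4: → [36,46); WM=37; [27,37) fires=3
i=14 t=26 v=3: DROP (t<37-0); WM=37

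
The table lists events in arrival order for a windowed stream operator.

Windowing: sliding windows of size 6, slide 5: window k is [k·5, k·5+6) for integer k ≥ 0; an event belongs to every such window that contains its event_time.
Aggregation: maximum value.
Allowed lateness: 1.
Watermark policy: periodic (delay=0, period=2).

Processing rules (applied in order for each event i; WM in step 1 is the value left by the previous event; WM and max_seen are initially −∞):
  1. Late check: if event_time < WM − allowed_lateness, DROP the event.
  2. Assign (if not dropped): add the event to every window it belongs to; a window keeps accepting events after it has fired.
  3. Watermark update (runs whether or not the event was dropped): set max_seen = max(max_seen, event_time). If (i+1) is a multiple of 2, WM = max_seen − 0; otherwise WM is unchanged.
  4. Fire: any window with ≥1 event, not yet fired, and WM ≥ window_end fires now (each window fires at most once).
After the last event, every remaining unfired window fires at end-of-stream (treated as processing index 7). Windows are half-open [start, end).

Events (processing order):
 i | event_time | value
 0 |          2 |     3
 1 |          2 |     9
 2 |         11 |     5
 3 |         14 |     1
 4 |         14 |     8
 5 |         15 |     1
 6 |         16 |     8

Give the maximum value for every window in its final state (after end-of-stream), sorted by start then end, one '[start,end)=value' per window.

[0,6)=9 [10,16)=8 [15,21)=8

i=0 t=2 v=3: → [0,6); WM=−∞
i=1 t=2 v=9: → [0,6); WM=2
i=2 t=11 v=5: → [10,16); WM=2
i=3 t=14 v=1: → [10,16); WM=14; [0,6) fires=9
i=4 t=14 v=8: → [10,16); WM=14
i=5 t=15 v=1: → [15,21),[10,16); WM=15
i=6 t=16 v=8: → [15,21); WM=15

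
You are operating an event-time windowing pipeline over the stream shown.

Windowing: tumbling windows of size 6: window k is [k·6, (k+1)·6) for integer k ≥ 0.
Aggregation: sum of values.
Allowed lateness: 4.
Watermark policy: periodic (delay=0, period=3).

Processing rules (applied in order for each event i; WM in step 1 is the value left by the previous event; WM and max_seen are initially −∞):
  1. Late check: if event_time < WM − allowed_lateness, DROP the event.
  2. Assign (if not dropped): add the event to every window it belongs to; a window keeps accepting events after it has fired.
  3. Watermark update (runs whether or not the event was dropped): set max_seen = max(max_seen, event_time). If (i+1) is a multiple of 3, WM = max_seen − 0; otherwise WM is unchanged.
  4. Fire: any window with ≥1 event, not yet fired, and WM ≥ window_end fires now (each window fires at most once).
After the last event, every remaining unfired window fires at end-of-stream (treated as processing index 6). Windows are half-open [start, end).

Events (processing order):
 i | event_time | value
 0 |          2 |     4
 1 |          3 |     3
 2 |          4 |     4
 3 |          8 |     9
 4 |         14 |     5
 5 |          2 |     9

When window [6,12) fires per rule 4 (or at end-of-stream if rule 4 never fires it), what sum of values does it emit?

9

i=0 t=2 v=4: → [0,6); WM=−∞
i=1 t=3 v=3: → [0,6); WM=−∞
i=2 t=4 v=4: → [0,6); WM=4
i=3 t=8 v=9: → [6,12); WM=4
i=4 t=14 v=5: → [12,18); WM=4
i=5 t=2 v=9: → [0,6); WM=14; [0,6) fires=20 [6,12) fires=9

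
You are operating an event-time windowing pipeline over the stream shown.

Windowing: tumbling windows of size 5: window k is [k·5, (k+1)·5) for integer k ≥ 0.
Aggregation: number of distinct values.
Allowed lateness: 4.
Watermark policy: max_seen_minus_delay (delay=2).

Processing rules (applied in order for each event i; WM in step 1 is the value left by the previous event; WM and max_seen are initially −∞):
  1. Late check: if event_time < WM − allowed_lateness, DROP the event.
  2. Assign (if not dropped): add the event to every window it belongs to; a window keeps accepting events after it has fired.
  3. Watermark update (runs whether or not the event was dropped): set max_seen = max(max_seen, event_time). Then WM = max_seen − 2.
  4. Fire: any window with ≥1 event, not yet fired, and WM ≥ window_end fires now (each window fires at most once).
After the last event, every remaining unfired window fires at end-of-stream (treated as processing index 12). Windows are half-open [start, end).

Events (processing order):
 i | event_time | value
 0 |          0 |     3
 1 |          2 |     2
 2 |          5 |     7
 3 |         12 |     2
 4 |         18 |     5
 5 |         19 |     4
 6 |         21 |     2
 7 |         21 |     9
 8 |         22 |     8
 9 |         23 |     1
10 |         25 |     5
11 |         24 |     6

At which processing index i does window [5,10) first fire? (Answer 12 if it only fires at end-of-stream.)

i=0 t=0 v=3: → [0,5); WM=-2
i=1 t=2 v=2: → [0,5); WM=0
i=2 t=5 v=7: → [5,10); WM=3
i=3 t=12 v=2: → [10,15); WM=10; [0,5) fires=2 [5,10) fires=1
i=4 t=18 v=5: → [15,20); WM=16; [10,15) fires=1
i=5 t=19 v=4: → [15,20); WM=17
i=6 t=21 v=2: → [20,25); WM=19
i=7 t=21 v=9: → [20,25); WM=19
i=8 t=22 v=8: → [20,25); WM=20; [15,20) fires=2
i=9 t=23 v=1: → [20,25); WM=21
i=10 t=25 v=5: → [25,30); WM=23
i=11 t=24 v=6: → [20,25); WM=23

3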